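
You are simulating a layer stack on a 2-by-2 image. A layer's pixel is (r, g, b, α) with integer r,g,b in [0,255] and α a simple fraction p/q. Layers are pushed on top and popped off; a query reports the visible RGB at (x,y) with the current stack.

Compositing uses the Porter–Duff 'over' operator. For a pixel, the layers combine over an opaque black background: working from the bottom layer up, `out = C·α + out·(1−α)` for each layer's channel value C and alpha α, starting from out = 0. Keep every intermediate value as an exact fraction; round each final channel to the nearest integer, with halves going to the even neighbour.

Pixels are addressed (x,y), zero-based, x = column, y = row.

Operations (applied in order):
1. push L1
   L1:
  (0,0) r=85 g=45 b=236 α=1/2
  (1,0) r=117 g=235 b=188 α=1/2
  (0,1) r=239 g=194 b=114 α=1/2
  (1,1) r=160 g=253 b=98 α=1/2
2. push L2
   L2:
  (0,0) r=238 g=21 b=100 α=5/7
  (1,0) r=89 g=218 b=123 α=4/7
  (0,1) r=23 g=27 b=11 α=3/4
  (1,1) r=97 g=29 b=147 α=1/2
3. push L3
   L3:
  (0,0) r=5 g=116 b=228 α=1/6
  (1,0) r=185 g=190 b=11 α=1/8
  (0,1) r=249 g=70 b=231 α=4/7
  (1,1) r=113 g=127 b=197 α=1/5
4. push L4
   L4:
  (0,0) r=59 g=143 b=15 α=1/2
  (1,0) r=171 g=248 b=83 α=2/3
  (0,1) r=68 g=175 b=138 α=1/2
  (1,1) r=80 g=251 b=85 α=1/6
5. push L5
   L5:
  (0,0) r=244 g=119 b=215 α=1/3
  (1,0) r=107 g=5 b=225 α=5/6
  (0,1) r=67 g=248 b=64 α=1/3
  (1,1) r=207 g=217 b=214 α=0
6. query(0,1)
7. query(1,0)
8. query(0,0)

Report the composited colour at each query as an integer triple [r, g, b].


at x=0,y=1 over L1,L2,L3,L4,L5:
+L1 (α=1/2) → [239/2, 97, 57]
+L2 (α=3/4) → [377/8, 89/2, 45/2]
+L3 (α=4/7) → [9099/56, 827/14, 1983/14]
+L4 (α=1/2) → [12907/112, 3277/28, 3915/28]
+L5 (α=1/3) → [5553/56, 6749/42, 4811/42]
rounded: [99, 161, 115]

(1,0) stack=L1,L2,L3,L4,L5; from [0,0,0]:
L1 α=1/2: [117/2, 235/2, 94]
L2 α=4/7: [1063/14, 2449/14, 774/7]
L3 α=1/8: [1433/16, 2829/16, 785/8]
L4 α=2/3: [6905/48, 10765/48, 2113/24]
L5 α=5/6: [32585/288, 11965/288, 29113/144]
= [113, 42, 202]

query (0,0) [L1,L2,L3,L4,L5] — begin 0,0,0
L1 α=1/2: [85/2, 45/2, 118]
L2 α=5/7: [1275/7, 150/7, 736/7]
L3 α=1/6: [3205/21, 781/21, 2638/21]
L4 α=1/2: [2222/21, 1892/21, 2953/42]
L5 α=1/3: [9568/63, 6283/63, 7468/63]
= [152, 100, 119]


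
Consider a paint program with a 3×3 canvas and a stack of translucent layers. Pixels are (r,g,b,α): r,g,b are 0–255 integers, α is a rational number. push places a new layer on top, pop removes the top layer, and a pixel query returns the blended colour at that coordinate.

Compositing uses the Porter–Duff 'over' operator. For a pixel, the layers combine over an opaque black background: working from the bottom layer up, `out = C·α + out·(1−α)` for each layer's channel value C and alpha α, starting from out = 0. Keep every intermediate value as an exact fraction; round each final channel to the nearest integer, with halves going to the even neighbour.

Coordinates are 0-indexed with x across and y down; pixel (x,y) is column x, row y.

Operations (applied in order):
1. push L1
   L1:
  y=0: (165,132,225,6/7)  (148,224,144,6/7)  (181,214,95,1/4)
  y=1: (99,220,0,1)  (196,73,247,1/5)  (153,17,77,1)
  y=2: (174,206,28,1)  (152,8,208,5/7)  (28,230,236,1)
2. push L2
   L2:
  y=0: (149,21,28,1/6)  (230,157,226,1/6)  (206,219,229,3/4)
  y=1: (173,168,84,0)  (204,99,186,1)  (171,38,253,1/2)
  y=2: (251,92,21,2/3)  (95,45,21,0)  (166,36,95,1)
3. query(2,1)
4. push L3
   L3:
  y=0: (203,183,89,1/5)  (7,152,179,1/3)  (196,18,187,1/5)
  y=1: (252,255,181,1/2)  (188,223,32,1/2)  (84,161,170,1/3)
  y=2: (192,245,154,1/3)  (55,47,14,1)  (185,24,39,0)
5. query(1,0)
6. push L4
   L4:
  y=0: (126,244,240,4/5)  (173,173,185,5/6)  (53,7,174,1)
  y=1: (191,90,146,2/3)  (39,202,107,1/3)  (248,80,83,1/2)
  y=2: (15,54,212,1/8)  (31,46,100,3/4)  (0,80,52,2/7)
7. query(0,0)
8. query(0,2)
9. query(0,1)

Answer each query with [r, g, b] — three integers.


at x=2,y=1 over L1,L2:
L1 α=1: [153, 17, 77]
L2 α=1/2: [162, 55/2, 165]
→ [162, 28, 165]

at x=1,y=0 over L1,L2,L3:
L1 α=6/7: [888/7, 192, 864/7]
L2 α=1/6: [3025/21, 1117/6, 2951/21]
L3 α=1/3: [6197/63, 1573/9, 9661/63]
rounded: [98, 175, 153]

query (0,0) [L1,L2,L3,L4] — begin 0,0,0
L1 α=6/7: [990/7, 792/7, 1350/7]
L2 α=1/6: [5993/42, 1369/14, 3473/21]
L3 α=1/5: [16249/105, 4019/35, 15761/105]
L4 α=4/5: [69169/525, 38179/175, 116561/525]
→ [132, 218, 222]

(0,2) stack=L1,L2,L3,L4; from [0,0,0]:
after L1 α=1: [174, 206, 28]
after L2 α=2/3: [676/3, 130, 70/3]
after L3 α=1/3: [1928/9, 505/3, 602/9]
after L4 α=1/8: [13631/72, 3697/24, 3061/36]
→ [189, 154, 85]

query (0,1) [L1,L2,L3,L4] — begin 0,0,0
after L1 α=1: [99, 220, 0]
after L2 α=0: [99, 220, 0]
after L3 α=1/2: [351/2, 475/2, 181/2]
after L4 α=2/3: [1115/6, 835/6, 255/2]
rounded: [186, 139, 128]


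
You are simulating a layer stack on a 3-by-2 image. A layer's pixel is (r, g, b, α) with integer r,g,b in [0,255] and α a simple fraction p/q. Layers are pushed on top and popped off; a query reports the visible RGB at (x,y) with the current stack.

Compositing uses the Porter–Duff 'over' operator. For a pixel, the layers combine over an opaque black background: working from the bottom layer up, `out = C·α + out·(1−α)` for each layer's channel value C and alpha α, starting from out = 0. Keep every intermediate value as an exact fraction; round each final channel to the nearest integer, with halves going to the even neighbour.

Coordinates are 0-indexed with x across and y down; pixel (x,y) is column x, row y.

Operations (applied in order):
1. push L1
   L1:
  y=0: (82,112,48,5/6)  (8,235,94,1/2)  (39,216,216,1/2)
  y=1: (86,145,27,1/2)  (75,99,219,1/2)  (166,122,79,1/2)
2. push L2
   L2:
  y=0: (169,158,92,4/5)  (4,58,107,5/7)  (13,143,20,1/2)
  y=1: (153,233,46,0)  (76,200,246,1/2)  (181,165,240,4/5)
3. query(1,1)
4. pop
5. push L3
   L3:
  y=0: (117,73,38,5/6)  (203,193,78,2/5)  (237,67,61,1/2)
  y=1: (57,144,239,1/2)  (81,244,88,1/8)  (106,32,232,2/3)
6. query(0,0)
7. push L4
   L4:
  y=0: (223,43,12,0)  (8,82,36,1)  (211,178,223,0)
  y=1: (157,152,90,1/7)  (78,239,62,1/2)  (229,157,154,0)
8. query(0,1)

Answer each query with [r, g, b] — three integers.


query (1,1) [L1,L2] — begin 0,0,0
L1 α=1/2: [75/2, 99/2, 219/2]
L2 α=1/2: [227/4, 499/4, 711/4]
= [57, 125, 178]

query (0,0) [L1,L3] — begin 0,0,0
L1 α=5/6: [205/3, 280/3, 40]
L3 α=5/6: [980/9, 1375/18, 115/3]
= [109, 76, 38]

query (0,1) [L1,L3,L4] — begin 0,0,0
after L1 α=1/2: [43, 145/2, 27/2]
after L3 α=1/2: [50, 433/4, 505/4]
after L4 α=1/7: [457/7, 229/2, 1695/14]
= [65, 114, 121]


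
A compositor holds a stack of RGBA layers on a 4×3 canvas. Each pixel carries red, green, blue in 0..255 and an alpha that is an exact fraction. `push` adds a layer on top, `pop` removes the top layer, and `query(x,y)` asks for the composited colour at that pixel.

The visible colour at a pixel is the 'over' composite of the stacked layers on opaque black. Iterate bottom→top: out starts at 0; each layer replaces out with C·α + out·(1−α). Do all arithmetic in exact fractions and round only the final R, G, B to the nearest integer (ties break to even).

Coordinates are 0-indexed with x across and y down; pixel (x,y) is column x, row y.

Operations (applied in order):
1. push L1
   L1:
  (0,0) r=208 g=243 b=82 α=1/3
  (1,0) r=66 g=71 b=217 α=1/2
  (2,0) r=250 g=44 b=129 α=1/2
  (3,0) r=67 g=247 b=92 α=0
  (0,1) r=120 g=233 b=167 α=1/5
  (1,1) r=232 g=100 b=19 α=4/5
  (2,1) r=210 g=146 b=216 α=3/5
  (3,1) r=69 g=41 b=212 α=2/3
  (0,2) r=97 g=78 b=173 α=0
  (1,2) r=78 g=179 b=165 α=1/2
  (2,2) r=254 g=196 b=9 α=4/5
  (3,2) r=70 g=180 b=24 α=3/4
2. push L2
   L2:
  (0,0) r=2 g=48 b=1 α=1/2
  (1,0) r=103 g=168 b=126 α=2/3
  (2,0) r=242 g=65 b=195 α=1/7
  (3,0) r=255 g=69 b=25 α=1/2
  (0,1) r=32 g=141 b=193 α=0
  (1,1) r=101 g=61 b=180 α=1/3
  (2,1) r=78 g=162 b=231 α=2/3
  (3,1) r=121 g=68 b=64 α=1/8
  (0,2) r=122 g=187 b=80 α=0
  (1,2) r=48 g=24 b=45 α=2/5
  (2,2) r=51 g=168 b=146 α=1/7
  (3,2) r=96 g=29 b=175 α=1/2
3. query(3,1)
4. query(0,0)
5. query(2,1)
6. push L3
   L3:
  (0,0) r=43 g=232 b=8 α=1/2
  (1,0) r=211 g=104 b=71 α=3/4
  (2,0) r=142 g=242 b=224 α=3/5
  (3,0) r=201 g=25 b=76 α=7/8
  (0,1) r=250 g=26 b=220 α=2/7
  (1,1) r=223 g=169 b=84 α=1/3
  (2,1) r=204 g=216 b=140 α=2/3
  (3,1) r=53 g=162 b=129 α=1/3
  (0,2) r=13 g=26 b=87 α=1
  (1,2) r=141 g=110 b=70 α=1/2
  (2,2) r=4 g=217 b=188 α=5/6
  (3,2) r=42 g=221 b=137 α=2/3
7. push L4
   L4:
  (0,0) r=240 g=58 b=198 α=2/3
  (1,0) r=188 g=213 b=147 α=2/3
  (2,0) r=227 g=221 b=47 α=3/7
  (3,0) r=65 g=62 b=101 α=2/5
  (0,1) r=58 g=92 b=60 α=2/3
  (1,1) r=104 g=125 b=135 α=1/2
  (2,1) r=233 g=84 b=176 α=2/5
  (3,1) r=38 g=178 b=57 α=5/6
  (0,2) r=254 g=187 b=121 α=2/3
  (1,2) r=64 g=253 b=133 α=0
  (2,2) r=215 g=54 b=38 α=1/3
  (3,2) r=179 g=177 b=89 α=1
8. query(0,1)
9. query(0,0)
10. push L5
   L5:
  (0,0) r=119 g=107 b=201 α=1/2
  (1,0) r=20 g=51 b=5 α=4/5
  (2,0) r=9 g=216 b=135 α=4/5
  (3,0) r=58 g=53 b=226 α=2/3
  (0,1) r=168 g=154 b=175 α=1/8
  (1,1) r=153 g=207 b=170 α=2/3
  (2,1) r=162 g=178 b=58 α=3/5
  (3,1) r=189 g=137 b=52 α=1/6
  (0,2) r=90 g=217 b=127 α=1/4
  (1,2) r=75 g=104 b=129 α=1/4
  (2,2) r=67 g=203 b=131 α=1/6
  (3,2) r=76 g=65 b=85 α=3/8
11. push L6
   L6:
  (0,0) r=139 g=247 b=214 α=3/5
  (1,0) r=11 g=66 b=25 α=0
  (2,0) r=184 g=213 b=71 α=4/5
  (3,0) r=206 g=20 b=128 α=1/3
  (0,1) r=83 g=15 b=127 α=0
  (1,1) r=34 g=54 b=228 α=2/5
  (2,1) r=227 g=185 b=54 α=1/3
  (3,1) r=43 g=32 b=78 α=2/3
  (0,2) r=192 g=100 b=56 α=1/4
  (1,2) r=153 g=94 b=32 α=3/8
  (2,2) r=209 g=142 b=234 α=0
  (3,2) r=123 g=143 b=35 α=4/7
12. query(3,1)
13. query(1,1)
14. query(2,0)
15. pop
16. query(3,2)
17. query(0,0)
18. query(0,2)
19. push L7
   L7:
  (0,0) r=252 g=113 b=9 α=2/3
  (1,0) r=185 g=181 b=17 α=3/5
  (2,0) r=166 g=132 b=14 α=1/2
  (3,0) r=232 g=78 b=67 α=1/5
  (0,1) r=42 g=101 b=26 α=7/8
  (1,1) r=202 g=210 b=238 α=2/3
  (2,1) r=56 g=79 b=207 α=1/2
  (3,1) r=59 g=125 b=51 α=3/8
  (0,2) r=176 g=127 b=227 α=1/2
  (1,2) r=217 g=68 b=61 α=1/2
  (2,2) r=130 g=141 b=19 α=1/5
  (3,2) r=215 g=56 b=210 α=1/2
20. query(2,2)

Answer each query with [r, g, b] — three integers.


(3,1) stack=L1,L2; from [0,0,0]:
+L1 (α=2/3) → [46, 82/3, 424/3]
+L2 (α=1/8) → [443/8, 389/12, 395/3]
→ [55, 32, 132]

(0,0) stack=L1,L2; from [0,0,0]:
L1 α=1/3: [208/3, 81, 82/3]
L2 α=1/2: [107/3, 129/2, 85/6]
→ [36, 64, 14]

(2,1) stack=L1,L2; from [0,0,0]:
after L1 α=3/5: [126, 438/5, 648/5]
after L2 α=2/3: [94, 686/5, 986/5]
= [94, 137, 197]

at x=0,y=1 over L1,L2,L3,L4:
after L1 α=1/5: [24, 233/5, 167/5]
after L2 α=0: [24, 233/5, 167/5]
after L3 α=2/7: [620/7, 285/7, 607/7]
after L4 α=2/3: [1432/21, 1573/21, 1447/21]
rounded: [68, 75, 69]

(0,0) stack=L1,L2,L3,L4; from [0,0,0]:
+L1 (α=1/3) → [208/3, 81, 82/3]
+L2 (α=1/2) → [107/3, 129/2, 85/6]
+L3 (α=1/2) → [118/3, 593/4, 133/12]
+L4 (α=2/3) → [1558/9, 1057/12, 4885/36]
rounded: [173, 88, 136]

query (3,1) [L1,L2,L3,L4,L5,L6] — begin 0,0,0
L1 α=2/3: [46, 82/3, 424/3]
L2 α=1/8: [443/8, 389/12, 395/3]
L3 α=1/3: [655/12, 1361/18, 1177/9]
L4 α=5/6: [2935/72, 17381/108, 1871/27]
L5 α=1/6: [28283/432, 101701/648, 10759/162]
L6 α=2/3: [65435/1296, 143173/1944, 36031/486]
→ [50, 74, 74]

at x=1,y=1 over L1,L2,L3,L4,L5,L6:
+L1 (α=4/5) → [928/5, 80, 76/5]
+L2 (α=1/3) → [787/5, 221/3, 1052/15]
+L3 (α=1/3) → [2689/15, 949/9, 3364/45]
+L4 (α=1/2) → [4249/30, 1037/9, 9439/90]
+L5 (α=2/3) → [13429/90, 4763/27, 40039/270]
+L6 (α=2/5) → [15469/150, 1147/9, 81079/450]
= [103, 127, 180]

query (2,0) [L1,L2,L3,L4,L5,L6] — begin 0,0,0
after L1 α=1/2: [125, 22, 129/2]
after L2 α=1/7: [992/7, 197/7, 582/7]
after L3 α=3/5: [4966/35, 5476/35, 5868/35]
after L4 α=3/7: [43699/245, 45109/245, 28407/245]
after L5 α=4/5: [52519/1225, 256789/1225, 160707/1225]
after L6 α=4/5: [954119/6125, 1300489/6125, 508607/6125]
rounded: [156, 212, 83]

(3,2) stack=L1,L2,L3,L4,L5; from [0,0,0]:
+L1 (α=3/4) → [105/2, 135, 18]
+L2 (α=1/2) → [297/4, 82, 193/2]
+L3 (α=2/3) → [211/4, 524/3, 247/2]
+L4 (α=1) → [179, 177, 89]
+L5 (α=3/8) → [1123/8, 135, 175/2]
= [140, 135, 88]

at x=0,y=0 over L1,L2,L3,L4,L5:
after L1 α=1/3: [208/3, 81, 82/3]
after L2 α=1/2: [107/3, 129/2, 85/6]
after L3 α=1/2: [118/3, 593/4, 133/12]
after L4 α=2/3: [1558/9, 1057/12, 4885/36]
after L5 α=1/2: [2629/18, 2341/24, 12121/72]
= [146, 98, 168]

at x=0,y=2 over L1,L2,L3,L4,L5:
L1 α=0: [0, 0, 0]
L2 α=0: [0, 0, 0]
L3 α=1: [13, 26, 87]
L4 α=2/3: [521/3, 400/3, 329/3]
L5 α=1/4: [611/4, 617/4, 114]
= [153, 154, 114]

at x=2,y=2 over L1,L2,L3,L4,L5,L7:
L1 α=4/5: [1016/5, 784/5, 36/5]
L2 α=1/7: [6351/35, 792/5, 946/35]
L3 α=5/6: [7051/210, 6217/30, 5641/35]
L4 α=1/3: [29626/315, 7027/45, 4204/35]
L5 α=1/6: [33847/378, 4427/27, 1707/14]
L7 α=1/5: [92264/945, 4303/27, 3547/35]
rounded: [98, 159, 101]


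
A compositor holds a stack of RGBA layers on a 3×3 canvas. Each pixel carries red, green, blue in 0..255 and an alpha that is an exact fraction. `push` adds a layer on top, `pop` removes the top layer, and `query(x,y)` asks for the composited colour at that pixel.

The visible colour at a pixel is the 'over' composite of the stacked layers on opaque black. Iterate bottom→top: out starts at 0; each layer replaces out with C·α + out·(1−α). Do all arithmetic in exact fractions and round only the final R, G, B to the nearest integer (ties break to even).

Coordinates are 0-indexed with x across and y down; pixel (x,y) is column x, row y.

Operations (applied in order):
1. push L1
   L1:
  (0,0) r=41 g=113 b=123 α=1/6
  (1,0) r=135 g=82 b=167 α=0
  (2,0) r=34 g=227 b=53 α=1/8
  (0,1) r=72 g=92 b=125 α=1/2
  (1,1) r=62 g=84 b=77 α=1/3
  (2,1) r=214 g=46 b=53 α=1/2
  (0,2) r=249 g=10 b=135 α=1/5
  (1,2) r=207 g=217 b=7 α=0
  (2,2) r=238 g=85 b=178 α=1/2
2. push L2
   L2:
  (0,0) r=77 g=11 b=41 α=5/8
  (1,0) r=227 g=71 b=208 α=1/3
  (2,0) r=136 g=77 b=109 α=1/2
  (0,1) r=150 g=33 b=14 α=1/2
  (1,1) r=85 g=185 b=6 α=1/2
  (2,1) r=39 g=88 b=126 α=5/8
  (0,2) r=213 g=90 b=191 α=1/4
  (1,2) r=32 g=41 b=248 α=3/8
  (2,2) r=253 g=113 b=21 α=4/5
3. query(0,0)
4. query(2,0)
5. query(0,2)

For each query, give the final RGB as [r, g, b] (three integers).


at x=0,y=0 over L1,L2:
L1 α=1/6: [41/6, 113/6, 41/2]
L2 α=5/8: [811/16, 223/16, 533/16]
= [51, 14, 33]

(2,0) stack=L1,L2; from [0,0,0]:
+L1 (α=1/8) → [17/4, 227/8, 53/8]
+L2 (α=1/2) → [561/8, 843/16, 925/16]
→ [70, 53, 58]

(0,2) stack=L1,L2; from [0,0,0]:
after L1 α=1/5: [249/5, 2, 27]
after L2 α=1/4: [453/5, 24, 68]
= [91, 24, 68]


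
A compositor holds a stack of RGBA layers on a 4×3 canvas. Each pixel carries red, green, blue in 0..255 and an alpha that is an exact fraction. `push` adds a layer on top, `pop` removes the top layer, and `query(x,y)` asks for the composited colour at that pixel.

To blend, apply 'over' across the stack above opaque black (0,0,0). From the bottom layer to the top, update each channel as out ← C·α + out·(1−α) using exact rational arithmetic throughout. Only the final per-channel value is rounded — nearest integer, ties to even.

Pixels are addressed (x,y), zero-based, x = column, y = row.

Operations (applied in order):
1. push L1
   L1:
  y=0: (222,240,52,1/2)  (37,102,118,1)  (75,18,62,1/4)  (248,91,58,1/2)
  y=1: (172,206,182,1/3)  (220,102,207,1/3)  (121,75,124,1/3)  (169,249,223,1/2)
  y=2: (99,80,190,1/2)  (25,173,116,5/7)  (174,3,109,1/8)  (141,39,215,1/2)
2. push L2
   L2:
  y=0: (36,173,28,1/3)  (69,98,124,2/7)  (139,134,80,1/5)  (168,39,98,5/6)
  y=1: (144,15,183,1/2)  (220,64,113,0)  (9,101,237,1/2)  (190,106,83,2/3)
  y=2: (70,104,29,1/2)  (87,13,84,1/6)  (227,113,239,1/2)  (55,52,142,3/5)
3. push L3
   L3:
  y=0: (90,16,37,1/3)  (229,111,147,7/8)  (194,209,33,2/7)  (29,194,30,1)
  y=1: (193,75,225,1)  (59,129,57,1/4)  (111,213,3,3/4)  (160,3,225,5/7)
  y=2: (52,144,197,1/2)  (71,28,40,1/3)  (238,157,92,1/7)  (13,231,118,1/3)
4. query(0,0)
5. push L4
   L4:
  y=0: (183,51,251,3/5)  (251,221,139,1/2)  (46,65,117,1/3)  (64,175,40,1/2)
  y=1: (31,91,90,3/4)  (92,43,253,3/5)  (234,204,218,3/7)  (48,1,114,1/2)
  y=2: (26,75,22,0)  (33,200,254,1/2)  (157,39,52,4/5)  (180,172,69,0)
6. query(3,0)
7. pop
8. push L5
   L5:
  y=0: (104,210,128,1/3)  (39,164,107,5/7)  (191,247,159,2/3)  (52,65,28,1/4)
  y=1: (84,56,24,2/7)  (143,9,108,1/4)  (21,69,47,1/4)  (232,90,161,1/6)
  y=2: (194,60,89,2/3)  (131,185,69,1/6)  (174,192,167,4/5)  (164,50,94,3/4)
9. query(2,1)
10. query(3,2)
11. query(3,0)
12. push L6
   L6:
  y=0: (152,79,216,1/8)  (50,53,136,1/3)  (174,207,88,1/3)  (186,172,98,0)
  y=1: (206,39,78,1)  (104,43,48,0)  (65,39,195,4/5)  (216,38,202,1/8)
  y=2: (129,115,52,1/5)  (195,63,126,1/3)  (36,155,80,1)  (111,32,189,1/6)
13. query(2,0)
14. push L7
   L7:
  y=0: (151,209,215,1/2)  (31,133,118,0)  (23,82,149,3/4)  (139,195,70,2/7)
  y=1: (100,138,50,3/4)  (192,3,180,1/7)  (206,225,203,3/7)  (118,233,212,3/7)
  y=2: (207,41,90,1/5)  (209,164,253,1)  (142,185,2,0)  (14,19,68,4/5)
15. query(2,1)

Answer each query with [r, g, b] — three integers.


(0,0) stack=L1,L2,L3; from [0,0,0]:
+L1 (α=1/2) → [111, 120, 26]
+L2 (α=1/3) → [86, 413/3, 80/3]
+L3 (α=1/3) → [262/3, 874/9, 271/9]
= [87, 97, 30]

at x=3,y=0 over L1,L2,L3,L4:
L1 α=1/2: [124, 91/2, 29]
L2 α=5/6: [482/3, 481/12, 173/2]
L3 α=1: [29, 194, 30]
L4 α=1/2: [93/2, 369/2, 35]
→ [46, 184, 35]

(2,1) stack=L1,L2,L3,L5; from [0,0,0]:
L1 α=1/3: [121/3, 25, 124/3]
L2 α=1/2: [74/3, 63, 835/6]
L3 α=3/4: [1073/12, 351/2, 889/24]
L5 α=1/4: [1157/16, 1191/8, 1265/32]
= [72, 149, 40]

(3,2) stack=L1,L2,L3,L5; from [0,0,0]:
L1 α=1/2: [141/2, 39/2, 215/2]
L2 α=3/5: [306/5, 39, 641/5]
L3 α=1/3: [677/15, 103, 624/5]
L5 α=3/4: [8057/60, 253/4, 1017/10]
→ [134, 63, 102]

query (3,0) [L1,L2,L3,L5] — begin 0,0,0
L1 α=1/2: [124, 91/2, 29]
L2 α=5/6: [482/3, 481/12, 173/2]
L3 α=1: [29, 194, 30]
L5 α=1/4: [139/4, 647/4, 59/2]
= [35, 162, 30]

at x=2,y=0 over L1,L2,L3,L5,L6:
+L1 (α=1/4) → [75/4, 9/2, 31/2]
+L2 (α=1/5) → [214/5, 152/5, 142/5]
+L3 (α=2/7) → [86, 570/7, 208/7]
+L5 (α=2/3) → [156, 4028/21, 2434/21]
+L6 (α=1/3) → [162, 12403/63, 6716/63]
→ [162, 197, 107]

(2,1) stack=L1,L2,L3,L5,L6,L7; from [0,0,0]:
after L1 α=1/3: [121/3, 25, 124/3]
after L2 α=1/2: [74/3, 63, 835/6]
after L3 α=3/4: [1073/12, 351/2, 889/24]
after L5 α=1/4: [1157/16, 1191/8, 1265/32]
after L6 α=4/5: [5317/80, 2439/40, 5245/32]
after L7 α=3/7: [17677/140, 9189/70, 10117/56]
→ [126, 131, 181]


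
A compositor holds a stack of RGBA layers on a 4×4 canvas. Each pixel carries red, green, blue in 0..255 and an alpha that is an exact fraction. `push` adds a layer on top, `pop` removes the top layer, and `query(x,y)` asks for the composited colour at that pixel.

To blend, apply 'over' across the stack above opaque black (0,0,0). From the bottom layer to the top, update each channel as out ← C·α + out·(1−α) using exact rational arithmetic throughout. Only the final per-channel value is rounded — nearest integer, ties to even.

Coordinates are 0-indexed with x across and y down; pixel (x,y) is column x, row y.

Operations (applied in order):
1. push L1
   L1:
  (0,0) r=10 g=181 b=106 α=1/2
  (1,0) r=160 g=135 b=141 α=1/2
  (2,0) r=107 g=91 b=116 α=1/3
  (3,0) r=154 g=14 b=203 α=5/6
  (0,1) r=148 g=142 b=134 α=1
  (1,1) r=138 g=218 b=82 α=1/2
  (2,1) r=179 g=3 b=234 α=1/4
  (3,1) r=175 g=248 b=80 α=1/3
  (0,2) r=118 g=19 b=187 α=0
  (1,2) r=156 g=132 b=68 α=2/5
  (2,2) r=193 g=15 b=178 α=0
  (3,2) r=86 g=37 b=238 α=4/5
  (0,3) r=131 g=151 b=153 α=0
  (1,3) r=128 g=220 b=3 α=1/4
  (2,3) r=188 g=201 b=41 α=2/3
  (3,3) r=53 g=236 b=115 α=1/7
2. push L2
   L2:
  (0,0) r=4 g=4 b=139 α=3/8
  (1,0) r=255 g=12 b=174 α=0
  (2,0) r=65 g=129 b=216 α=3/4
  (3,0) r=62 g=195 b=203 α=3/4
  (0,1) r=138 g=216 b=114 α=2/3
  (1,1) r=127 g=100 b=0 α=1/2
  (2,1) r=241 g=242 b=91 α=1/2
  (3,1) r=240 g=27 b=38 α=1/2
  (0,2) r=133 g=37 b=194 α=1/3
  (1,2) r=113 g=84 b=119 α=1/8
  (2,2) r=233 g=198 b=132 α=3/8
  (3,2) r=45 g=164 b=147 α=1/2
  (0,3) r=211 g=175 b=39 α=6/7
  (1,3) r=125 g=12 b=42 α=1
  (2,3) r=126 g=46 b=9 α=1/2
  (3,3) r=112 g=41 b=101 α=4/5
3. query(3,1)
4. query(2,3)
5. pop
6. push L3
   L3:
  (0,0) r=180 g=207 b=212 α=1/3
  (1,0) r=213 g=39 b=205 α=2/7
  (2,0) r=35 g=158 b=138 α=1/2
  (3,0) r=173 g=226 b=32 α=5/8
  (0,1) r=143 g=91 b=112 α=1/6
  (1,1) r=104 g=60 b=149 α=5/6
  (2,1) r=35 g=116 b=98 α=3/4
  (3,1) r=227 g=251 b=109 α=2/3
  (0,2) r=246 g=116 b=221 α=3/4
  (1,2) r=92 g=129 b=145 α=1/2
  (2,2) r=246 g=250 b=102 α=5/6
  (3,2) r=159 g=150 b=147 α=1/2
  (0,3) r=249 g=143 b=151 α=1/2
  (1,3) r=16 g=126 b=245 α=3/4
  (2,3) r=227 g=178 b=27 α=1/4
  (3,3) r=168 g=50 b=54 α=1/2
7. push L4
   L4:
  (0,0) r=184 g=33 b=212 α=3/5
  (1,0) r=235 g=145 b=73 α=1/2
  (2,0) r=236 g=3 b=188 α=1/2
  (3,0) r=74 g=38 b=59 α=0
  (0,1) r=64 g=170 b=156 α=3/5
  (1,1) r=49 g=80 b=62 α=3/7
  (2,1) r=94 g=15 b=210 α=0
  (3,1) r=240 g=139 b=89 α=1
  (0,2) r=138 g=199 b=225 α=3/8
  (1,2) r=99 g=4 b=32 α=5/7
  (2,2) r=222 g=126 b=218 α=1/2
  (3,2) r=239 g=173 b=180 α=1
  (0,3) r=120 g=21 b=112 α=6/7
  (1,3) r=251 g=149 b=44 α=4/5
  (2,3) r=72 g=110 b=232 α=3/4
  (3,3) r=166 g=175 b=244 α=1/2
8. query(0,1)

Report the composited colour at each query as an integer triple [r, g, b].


query (3,1) [L1,L2] — begin 0,0,0
+L1 (α=1/3) → [175/3, 248/3, 80/3]
+L2 (α=1/2) → [895/6, 329/6, 97/3]
→ [149, 55, 32]

(2,3) stack=L1,L2; from [0,0,0]:
+L1 (α=2/3) → [376/3, 134, 82/3]
+L2 (α=1/2) → [377/3, 90, 109/6]
= [126, 90, 18]

at x=0,y=1 over L1,L3,L4:
L1 α=1: [148, 142, 134]
L3 α=1/6: [883/6, 267/2, 391/3]
L4 α=3/5: [1459/15, 777/5, 2186/15]
→ [97, 155, 146]


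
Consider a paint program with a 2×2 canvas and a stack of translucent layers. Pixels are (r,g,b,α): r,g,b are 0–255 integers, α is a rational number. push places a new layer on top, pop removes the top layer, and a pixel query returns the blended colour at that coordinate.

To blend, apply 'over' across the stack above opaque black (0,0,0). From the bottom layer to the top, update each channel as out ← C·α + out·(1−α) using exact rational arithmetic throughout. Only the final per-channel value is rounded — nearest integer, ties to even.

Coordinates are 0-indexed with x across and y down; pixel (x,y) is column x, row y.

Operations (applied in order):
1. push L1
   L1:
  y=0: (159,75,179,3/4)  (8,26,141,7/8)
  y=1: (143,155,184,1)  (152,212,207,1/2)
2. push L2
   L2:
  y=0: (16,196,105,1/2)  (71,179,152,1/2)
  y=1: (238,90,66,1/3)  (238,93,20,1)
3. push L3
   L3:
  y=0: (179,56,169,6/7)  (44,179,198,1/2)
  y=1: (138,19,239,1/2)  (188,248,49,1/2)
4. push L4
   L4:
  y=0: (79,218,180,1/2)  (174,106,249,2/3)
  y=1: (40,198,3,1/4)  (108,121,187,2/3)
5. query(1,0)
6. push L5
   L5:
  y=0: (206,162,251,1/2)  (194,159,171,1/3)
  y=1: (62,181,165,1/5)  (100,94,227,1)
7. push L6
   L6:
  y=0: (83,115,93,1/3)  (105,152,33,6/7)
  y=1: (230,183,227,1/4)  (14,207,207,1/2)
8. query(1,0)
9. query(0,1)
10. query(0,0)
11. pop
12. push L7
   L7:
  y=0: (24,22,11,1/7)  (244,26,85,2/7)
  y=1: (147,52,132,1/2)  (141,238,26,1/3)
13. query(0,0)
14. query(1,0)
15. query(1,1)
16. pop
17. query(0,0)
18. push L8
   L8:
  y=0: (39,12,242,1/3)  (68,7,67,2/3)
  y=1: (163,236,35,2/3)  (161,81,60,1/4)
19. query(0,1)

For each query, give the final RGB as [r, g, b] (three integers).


(1,0) stack=L1,L2,L3,L4; from [0,0,0]:
+L1 (α=7/8) → [7, 91/4, 987/8]
+L2 (α=1/2) → [39, 807/8, 2203/16]
+L3 (α=1/2) → [83/2, 2239/16, 5371/32]
+L4 (α=2/3) → [779/6, 1877/16, 21307/96]
= [130, 117, 222]

at x=1,y=0 over L1,L2,L3,L4,L5,L6:
+L1 (α=7/8) → [7, 91/4, 987/8]
+L2 (α=1/2) → [39, 807/8, 2203/16]
+L3 (α=1/2) → [83/2, 2239/16, 5371/32]
+L4 (α=2/3) → [779/6, 1877/16, 21307/96]
+L5 (α=1/3) → [1361/9, 3149/24, 29515/144]
+L6 (α=6/7) → [7031/63, 25037/168, 58027/1008]
= [112, 149, 58]

query (0,1) [L1,L2,L3,L4,L5,L6] — begin 0,0,0
L1 α=1: [143, 155, 184]
L2 α=1/3: [524/3, 400/3, 434/3]
L3 α=1/2: [469/3, 457/6, 1151/6]
L4 α=1/4: [509/4, 853/8, 1157/8]
L5 α=1/5: [571/5, 243/2, 1487/10]
L6 α=1/4: [2863/20, 1095/8, 6731/40]
rounded: [143, 137, 168]

at x=0,y=0 over L1,L2,L3,L4,L5,L6:
+L1 (α=3/4) → [477/4, 225/4, 537/4]
+L2 (α=1/2) → [541/8, 1009/8, 957/8]
+L3 (α=6/7) → [9133/56, 3697/56, 9069/56]
+L4 (α=1/2) → [13557/112, 15905/112, 19149/112]
+L5 (α=1/2) → [36629/224, 34049/224, 47261/224]
+L6 (α=1/3) → [45925/336, 15643/112, 57677/336]
→ [137, 140, 172]

query (0,0) [L1,L2,L3,L4,L5,L7] — begin 0,0,0
+L1 (α=3/4) → [477/4, 225/4, 537/4]
+L2 (α=1/2) → [541/8, 1009/8, 957/8]
+L3 (α=6/7) → [9133/56, 3697/56, 9069/56]
+L4 (α=1/2) → [13557/112, 15905/112, 19149/112]
+L5 (α=1/2) → [36629/224, 34049/224, 47261/224]
+L7 (α=1/7) → [112575/784, 104611/784, 143015/784]
→ [144, 133, 182]

query (1,0) [L1,L2,L3,L4,L5,L7] — begin 0,0,0
+L1 (α=7/8) → [7, 91/4, 987/8]
+L2 (α=1/2) → [39, 807/8, 2203/16]
+L3 (α=1/2) → [83/2, 2239/16, 5371/32]
+L4 (α=2/3) → [779/6, 1877/16, 21307/96]
+L5 (α=1/3) → [1361/9, 3149/24, 29515/144]
+L7 (α=2/7) → [11197/63, 16993/168, 172055/1008]
rounded: [178, 101, 171]

(1,1) stack=L1,L2,L3,L4,L5,L7; from [0,0,0]:
after L1 α=1/2: [76, 106, 207/2]
after L2 α=1: [238, 93, 20]
after L3 α=1/2: [213, 341/2, 69/2]
after L4 α=2/3: [143, 275/2, 817/6]
after L5 α=1: [100, 94, 227]
after L7 α=1/3: [341/3, 142, 160]
→ [114, 142, 160]

at x=0,y=0 over L1,L2,L3,L4,L5:
after L1 α=3/4: [477/4, 225/4, 537/4]
after L2 α=1/2: [541/8, 1009/8, 957/8]
after L3 α=6/7: [9133/56, 3697/56, 9069/56]
after L4 α=1/2: [13557/112, 15905/112, 19149/112]
after L5 α=1/2: [36629/224, 34049/224, 47261/224]
→ [164, 152, 211]

query (0,1) [L1,L2,L3,L4,L5,L8] — begin 0,0,0
+L1 (α=1) → [143, 155, 184]
+L2 (α=1/3) → [524/3, 400/3, 434/3]
+L3 (α=1/2) → [469/3, 457/6, 1151/6]
+L4 (α=1/4) → [509/4, 853/8, 1157/8]
+L5 (α=1/5) → [571/5, 243/2, 1487/10]
+L8 (α=2/3) → [2201/15, 1187/6, 729/10]
rounded: [147, 198, 73]


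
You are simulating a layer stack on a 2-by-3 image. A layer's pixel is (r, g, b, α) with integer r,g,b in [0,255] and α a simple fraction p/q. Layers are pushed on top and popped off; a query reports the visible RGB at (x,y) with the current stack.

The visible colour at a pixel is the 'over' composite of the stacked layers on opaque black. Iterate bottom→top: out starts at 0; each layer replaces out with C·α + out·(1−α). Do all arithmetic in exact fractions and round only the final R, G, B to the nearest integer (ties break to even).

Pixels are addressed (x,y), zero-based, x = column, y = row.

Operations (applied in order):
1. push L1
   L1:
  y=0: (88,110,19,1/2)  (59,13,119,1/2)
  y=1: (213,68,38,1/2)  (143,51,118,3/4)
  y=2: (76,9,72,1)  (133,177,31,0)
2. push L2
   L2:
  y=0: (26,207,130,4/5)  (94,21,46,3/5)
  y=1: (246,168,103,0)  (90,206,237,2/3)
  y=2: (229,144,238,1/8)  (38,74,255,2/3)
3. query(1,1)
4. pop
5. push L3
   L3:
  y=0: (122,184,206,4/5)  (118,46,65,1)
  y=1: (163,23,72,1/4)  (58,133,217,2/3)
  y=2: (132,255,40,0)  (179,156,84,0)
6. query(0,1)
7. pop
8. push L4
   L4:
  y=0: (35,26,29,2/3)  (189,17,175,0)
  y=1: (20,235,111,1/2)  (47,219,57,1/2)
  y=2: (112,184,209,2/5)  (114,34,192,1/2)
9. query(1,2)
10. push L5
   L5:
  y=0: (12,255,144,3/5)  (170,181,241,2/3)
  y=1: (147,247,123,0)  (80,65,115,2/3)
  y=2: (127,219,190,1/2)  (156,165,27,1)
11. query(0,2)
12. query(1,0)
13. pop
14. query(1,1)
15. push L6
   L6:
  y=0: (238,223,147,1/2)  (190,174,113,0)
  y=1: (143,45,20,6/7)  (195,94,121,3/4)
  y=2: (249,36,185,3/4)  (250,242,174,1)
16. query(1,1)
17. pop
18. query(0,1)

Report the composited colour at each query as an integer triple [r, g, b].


at x=1,y=1 over L1,L2:
L1 α=3/4: [429/4, 153/4, 177/2]
L2 α=2/3: [383/4, 1801/12, 375/2]
→ [96, 150, 188]

query (0,1) [L1,L3] — begin 0,0,0
L1 α=1/2: [213/2, 34, 19]
L3 α=1/4: [965/8, 125/4, 129/4]
= [121, 31, 32]

query (1,2) [L1,L4] — begin 0,0,0
+L1 (α=0) → [0, 0, 0]
+L4 (α=1/2) → [57, 17, 96]
= [57, 17, 96]

at x=0,y=2 over L1,L4,L5:
after L1 α=1: [76, 9, 72]
after L4 α=2/5: [452/5, 79, 634/5]
after L5 α=1/2: [1087/10, 149, 792/5]
rounded: [109, 149, 158]

at x=1,y=0 over L1,L4,L5:
after L1 α=1/2: [59/2, 13/2, 119/2]
after L4 α=0: [59/2, 13/2, 119/2]
after L5 α=2/3: [739/6, 737/6, 361/2]
= [123, 123, 180]

(1,1) stack=L1,L4; from [0,0,0]:
L1 α=3/4: [429/4, 153/4, 177/2]
L4 α=1/2: [617/8, 1029/8, 291/4]
rounded: [77, 129, 73]

query (1,1) [L1,L4,L6] — begin 0,0,0
+L1 (α=3/4) → [429/4, 153/4, 177/2]
+L4 (α=1/2) → [617/8, 1029/8, 291/4]
+L6 (α=3/4) → [5297/32, 3285/32, 1743/16]
→ [166, 103, 109]

at x=0,y=1 over L1,L4:
+L1 (α=1/2) → [213/2, 34, 19]
+L4 (α=1/2) → [253/4, 269/2, 65]
rounded: [63, 134, 65]


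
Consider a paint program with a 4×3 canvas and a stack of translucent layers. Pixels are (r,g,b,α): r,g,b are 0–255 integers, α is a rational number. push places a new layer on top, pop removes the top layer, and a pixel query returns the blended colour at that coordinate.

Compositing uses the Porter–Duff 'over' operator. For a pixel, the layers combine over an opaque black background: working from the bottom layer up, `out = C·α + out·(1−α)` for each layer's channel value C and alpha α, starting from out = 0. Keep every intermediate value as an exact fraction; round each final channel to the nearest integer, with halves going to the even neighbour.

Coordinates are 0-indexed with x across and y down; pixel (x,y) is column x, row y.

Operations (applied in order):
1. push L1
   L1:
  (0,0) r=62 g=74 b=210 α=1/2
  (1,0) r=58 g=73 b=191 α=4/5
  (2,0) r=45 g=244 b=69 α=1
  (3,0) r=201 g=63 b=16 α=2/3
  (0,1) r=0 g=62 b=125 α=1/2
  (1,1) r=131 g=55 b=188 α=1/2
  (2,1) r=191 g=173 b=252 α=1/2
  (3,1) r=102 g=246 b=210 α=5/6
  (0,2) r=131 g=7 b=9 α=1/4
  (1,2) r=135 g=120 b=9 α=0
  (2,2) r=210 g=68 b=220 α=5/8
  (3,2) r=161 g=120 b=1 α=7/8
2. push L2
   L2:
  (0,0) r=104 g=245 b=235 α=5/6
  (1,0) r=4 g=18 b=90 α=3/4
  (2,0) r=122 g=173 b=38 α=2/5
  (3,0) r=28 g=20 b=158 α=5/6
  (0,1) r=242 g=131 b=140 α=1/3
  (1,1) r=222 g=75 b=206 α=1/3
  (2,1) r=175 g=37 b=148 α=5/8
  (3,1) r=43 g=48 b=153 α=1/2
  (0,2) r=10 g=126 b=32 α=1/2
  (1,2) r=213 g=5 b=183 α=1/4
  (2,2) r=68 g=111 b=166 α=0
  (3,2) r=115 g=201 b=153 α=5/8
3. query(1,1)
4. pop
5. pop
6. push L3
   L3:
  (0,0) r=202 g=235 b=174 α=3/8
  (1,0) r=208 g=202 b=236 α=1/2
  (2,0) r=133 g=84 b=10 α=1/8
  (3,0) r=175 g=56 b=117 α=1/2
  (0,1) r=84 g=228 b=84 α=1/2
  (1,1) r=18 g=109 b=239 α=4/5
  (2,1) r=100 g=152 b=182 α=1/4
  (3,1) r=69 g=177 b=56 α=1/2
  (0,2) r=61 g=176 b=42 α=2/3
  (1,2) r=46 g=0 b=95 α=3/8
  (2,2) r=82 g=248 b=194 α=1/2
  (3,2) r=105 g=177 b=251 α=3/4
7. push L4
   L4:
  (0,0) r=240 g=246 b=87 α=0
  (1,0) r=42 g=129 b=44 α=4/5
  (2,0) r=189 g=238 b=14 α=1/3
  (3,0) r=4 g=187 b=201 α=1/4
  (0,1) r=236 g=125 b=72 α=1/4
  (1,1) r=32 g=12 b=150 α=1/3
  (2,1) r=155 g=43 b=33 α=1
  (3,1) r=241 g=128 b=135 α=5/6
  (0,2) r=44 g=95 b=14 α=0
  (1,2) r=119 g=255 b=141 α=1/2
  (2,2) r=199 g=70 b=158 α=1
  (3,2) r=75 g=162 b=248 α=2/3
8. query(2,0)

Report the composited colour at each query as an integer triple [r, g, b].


at x=1,y=1 over L1,L2:
L1 α=1/2: [131/2, 55/2, 94]
L2 α=1/3: [353/3, 130/3, 394/3]
= [118, 43, 131]

at x=2,y=0 over L3,L4:
+L3 (α=1/8) → [133/8, 21/2, 5/4]
+L4 (α=1/3) → [889/12, 259/3, 11/2]
= [74, 86, 6]


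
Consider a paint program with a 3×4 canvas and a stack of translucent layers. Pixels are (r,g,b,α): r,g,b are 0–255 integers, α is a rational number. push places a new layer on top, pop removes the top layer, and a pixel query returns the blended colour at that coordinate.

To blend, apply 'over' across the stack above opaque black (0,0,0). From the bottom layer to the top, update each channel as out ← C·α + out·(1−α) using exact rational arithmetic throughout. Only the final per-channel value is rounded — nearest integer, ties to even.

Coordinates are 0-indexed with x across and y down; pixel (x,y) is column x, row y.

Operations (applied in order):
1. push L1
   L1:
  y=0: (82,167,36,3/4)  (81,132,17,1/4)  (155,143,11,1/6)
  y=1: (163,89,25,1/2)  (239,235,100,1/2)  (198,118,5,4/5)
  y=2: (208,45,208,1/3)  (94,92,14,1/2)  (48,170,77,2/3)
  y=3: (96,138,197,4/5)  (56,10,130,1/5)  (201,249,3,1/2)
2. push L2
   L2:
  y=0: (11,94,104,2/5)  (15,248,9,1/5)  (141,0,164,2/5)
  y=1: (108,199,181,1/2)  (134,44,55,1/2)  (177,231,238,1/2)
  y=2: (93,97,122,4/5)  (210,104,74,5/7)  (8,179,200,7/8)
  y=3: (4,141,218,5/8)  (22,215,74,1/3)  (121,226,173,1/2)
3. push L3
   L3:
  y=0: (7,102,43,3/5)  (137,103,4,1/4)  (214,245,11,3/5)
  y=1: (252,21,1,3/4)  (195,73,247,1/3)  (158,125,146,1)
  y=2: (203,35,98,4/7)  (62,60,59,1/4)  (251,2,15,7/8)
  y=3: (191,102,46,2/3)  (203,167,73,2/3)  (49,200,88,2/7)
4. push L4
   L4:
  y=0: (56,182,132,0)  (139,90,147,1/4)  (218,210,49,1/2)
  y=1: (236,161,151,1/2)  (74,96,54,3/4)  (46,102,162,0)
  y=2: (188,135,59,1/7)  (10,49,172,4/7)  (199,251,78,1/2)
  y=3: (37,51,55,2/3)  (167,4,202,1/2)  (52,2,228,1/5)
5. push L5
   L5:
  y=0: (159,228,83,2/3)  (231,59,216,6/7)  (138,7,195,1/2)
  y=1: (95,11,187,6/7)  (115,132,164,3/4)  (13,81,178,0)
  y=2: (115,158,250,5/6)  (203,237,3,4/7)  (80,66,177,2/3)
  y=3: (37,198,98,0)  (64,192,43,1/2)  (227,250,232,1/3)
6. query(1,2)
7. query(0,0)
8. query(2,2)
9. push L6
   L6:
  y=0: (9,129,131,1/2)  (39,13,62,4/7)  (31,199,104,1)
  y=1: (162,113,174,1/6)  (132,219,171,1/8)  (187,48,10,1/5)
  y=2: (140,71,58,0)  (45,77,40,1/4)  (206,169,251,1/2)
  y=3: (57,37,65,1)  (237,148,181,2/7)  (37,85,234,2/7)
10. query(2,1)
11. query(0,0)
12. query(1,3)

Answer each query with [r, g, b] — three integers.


query (1,2) [L1,L2,L3,L4,L5] — begin 0,0,0
after L1 α=1/2: [47, 46, 7]
after L2 α=5/7: [1144/7, 612/7, 384/7]
after L3 α=1/4: [1933/14, 564/7, 1565/28]
after L4 α=4/7: [6359/98, 3064/49, 23959/196]
after L5 α=4/7: [98653/686, 55644/343, 74229/1372]
= [144, 162, 54]

at x=0,y=0 over L1,L2,L3,L4,L5:
+L1 (α=3/4) → [123/2, 501/4, 27]
+L2 (α=2/5) → [413/10, 451/4, 289/5]
+L3 (α=3/5) → [518/25, 1063/10, 1223/25]
+L4 (α=0) → [518/25, 1063/10, 1223/25]
+L5 (α=2/3) → [8468/75, 5623/30, 1791/25]
→ [113, 187, 72]

(2,2) stack=L1,L2,L3,L4,L5; from [0,0,0]:
+L1 (α=2/3) → [32, 340/3, 154/3]
+L2 (α=7/8) → [11, 4099/24, 2177/12]
+L3 (α=7/8) → [221, 4435/192, 3437/96]
+L4 (α=1/2) → [210, 52627/384, 10925/192]
+L5 (α=2/3) → [370/3, 103315/1152, 78893/576]
= [123, 90, 137]

query (2,1) [L1,L2,L3,L4,L5,L6] — begin 0,0,0
L1 α=4/5: [792/5, 472/5, 4]
L2 α=1/2: [1677/10, 1627/10, 121]
L3 α=1: [158, 125, 146]
L4 α=0: [158, 125, 146]
L5 α=0: [158, 125, 146]
L6 α=1/5: [819/5, 548/5, 594/5]
→ [164, 110, 119]

at x=0,y=0 over L1,L2,L3,L4,L5,L6:
+L1 (α=3/4) → [123/2, 501/4, 27]
+L2 (α=2/5) → [413/10, 451/4, 289/5]
+L3 (α=3/5) → [518/25, 1063/10, 1223/25]
+L4 (α=0) → [518/25, 1063/10, 1223/25]
+L5 (α=2/3) → [8468/75, 5623/30, 1791/25]
+L6 (α=1/2) → [9143/150, 9493/60, 2533/25]
= [61, 158, 101]

query (1,3) [L1,L2,L3,L4,L5,L6] — begin 0,0,0
+L1 (α=1/5) → [56/5, 2, 26]
+L2 (α=1/3) → [74/5, 73, 42]
+L3 (α=2/3) → [2104/15, 407/3, 188/3]
+L4 (α=1/2) → [4609/30, 419/6, 397/3]
+L5 (α=1/2) → [6529/60, 1571/12, 263/3]
+L6 (α=2/7) → [12217/84, 11407/84, 343/3]
rounded: [145, 136, 114]


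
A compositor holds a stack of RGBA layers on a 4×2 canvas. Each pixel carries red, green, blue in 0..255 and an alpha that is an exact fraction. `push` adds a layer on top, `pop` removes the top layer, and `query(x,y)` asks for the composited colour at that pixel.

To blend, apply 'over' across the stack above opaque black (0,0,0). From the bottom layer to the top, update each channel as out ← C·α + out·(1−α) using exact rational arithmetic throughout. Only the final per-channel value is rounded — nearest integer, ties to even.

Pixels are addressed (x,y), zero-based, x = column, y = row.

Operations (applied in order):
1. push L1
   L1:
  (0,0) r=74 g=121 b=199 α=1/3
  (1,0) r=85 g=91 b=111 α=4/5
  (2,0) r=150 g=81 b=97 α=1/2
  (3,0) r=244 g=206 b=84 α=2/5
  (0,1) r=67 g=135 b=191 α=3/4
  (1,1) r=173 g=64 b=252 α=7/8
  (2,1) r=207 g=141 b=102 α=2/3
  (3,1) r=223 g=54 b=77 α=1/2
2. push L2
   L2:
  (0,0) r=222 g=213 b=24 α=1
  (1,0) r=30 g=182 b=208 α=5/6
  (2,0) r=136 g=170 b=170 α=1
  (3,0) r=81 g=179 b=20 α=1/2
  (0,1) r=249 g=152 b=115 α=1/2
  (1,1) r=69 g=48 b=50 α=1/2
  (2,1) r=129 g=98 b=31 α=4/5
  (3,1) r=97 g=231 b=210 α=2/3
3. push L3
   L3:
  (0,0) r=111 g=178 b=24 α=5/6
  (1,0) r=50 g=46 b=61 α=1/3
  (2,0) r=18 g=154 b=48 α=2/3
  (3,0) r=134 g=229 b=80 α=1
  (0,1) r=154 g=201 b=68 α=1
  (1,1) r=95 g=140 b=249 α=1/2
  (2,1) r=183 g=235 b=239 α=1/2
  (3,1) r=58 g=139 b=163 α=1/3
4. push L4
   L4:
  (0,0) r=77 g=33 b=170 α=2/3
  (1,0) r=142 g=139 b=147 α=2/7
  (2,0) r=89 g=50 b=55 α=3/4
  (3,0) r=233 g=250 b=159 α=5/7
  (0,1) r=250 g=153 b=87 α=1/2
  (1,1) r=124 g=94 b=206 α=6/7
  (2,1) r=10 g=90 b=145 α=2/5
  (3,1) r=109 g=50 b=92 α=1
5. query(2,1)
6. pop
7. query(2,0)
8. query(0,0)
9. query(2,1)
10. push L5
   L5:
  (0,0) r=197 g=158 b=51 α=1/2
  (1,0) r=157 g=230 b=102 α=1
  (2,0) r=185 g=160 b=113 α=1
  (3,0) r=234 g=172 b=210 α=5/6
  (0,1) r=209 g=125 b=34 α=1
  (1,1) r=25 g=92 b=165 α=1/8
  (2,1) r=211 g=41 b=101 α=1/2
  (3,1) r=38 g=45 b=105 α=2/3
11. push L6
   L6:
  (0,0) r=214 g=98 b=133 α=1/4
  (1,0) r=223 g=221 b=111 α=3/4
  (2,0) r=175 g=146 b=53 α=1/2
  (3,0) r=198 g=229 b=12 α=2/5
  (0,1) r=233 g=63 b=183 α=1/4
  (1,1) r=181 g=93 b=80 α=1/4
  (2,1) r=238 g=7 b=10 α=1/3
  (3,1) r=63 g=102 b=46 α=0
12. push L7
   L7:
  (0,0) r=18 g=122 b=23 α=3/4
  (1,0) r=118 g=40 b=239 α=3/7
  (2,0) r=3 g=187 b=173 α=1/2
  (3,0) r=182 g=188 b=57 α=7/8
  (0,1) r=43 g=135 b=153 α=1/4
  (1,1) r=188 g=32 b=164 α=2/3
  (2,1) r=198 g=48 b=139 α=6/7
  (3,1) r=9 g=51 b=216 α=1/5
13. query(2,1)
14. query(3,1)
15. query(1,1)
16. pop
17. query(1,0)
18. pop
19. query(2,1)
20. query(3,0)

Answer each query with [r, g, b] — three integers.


query (2,1) [L1,L2,L3,L4] — begin 0,0,0
+L1 (α=2/3) → [138, 94, 68]
+L2 (α=4/5) → [654/5, 486/5, 192/5]
+L3 (α=1/2) → [1569/10, 1661/10, 1387/10]
+L4 (α=2/5) → [4907/50, 6783/50, 7061/50]
= [98, 136, 141]

query (2,0) [L1,L2,L3] — begin 0,0,0
after L1 α=1/2: [75, 81/2, 97/2]
after L2 α=1: [136, 170, 170]
after L3 α=2/3: [172/3, 478/3, 266/3]
rounded: [57, 159, 89]

(0,0) stack=L1,L2,L3; from [0,0,0]:
+L1 (α=1/3) → [74/3, 121/3, 199/3]
+L2 (α=1) → [222, 213, 24]
+L3 (α=5/6) → [259/2, 1103/6, 24]
→ [130, 184, 24]

query (2,1) [L1,L2,L3] — begin 0,0,0
after L1 α=2/3: [138, 94, 68]
after L2 α=4/5: [654/5, 486/5, 192/5]
after L3 α=1/2: [1569/10, 1661/10, 1387/10]
rounded: [157, 166, 139]

query (2,1) [L1,L2,L3,L5,L6,L7] — begin 0,0,0
+L1 (α=2/3) → [138, 94, 68]
+L2 (α=4/5) → [654/5, 486/5, 192/5]
+L3 (α=1/2) → [1569/10, 1661/10, 1387/10]
+L5 (α=1/2) → [3679/20, 2071/20, 2397/20]
+L6 (α=1/3) → [6059/30, 2141/30, 2497/30]
+L7 (α=6/7) → [5957/30, 10781/210, 3931/30]
= [199, 51, 131]

query (3,1) [L1,L2,L3,L5,L6,L7] — begin 0,0,0
L1 α=1/2: [223/2, 27, 77/2]
L2 α=2/3: [611/6, 163, 917/6]
L3 α=1/3: [785/9, 155, 1406/9]
L5 α=2/3: [1469/27, 245/3, 3296/27]
L6 α=0: [1469/27, 245/3, 3296/27]
L7 α=1/5: [6119/135, 1133/15, 19016/135]
→ [45, 76, 141]

at x=1,y=1 over L1,L2,L3,L5,L6,L7:
L1 α=7/8: [1211/8, 56, 441/2]
L2 α=1/2: [1763/16, 52, 541/4]
L3 α=1/2: [3283/32, 96, 1537/8]
L5 α=1/8: [23781/256, 191/2, 12079/64]
L6 α=1/4: [117679/1024, 759/8, 41357/256]
L7 α=2/3: [502703/3072, 1271/24, 41775/256]
→ [164, 53, 163]

query (1,0) [L1,L2,L3,L5,L6] — begin 0,0,0
after L1 α=4/5: [68, 364/5, 444/5]
after L2 α=5/6: [109/3, 819/5, 2822/15]
after L3 α=1/3: [368/9, 1868/15, 6559/45]
after L5 α=1: [157, 230, 102]
after L6 α=3/4: [413/2, 893/4, 435/4]
→ [206, 223, 109]

(2,1) stack=L1,L2,L3,L5; from [0,0,0]:
L1 α=2/3: [138, 94, 68]
L2 α=4/5: [654/5, 486/5, 192/5]
L3 α=1/2: [1569/10, 1661/10, 1387/10]
L5 α=1/2: [3679/20, 2071/20, 2397/20]
= [184, 104, 120]

query (3,0) [L1,L2,L3,L5] — begin 0,0,0
after L1 α=2/5: [488/5, 412/5, 168/5]
after L2 α=1/2: [893/10, 1307/10, 134/5]
after L3 α=1: [134, 229, 80]
after L5 α=5/6: [652/3, 363/2, 565/3]
= [217, 182, 188]
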